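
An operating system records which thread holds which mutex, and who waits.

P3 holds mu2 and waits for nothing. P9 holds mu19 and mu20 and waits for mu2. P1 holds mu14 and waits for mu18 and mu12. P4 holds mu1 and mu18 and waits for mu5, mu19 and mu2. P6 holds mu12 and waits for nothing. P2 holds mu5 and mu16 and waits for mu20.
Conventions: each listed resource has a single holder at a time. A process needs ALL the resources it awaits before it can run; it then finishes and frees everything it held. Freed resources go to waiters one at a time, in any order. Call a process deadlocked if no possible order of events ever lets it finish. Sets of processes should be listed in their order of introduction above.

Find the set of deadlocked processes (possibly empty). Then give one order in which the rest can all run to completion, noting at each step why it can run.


The deadlocked set is empty.
Key observation: the wait relation is loop-free; peeling off processes with no waits unwinds the whole state.
The rest can finish in the order P3, P9, P6, P2, P4, P1.
Step-by-step check:
  run P3 (it waits on nothing); releases mu2
  P9: everything it awaited (mu2) is free; runs, freeing mu19 and mu20
  run P6 (it waits on nothing); releases mu12
  P2: everything it awaited (mu20) is free; runs, freeing mu5 and mu16
  P4: everything it awaited (mu5, mu19 and mu2) is free; runs, freeing mu1 and mu18
  P1: everything it awaited (mu18 and mu12) is free; runs, freeing mu14


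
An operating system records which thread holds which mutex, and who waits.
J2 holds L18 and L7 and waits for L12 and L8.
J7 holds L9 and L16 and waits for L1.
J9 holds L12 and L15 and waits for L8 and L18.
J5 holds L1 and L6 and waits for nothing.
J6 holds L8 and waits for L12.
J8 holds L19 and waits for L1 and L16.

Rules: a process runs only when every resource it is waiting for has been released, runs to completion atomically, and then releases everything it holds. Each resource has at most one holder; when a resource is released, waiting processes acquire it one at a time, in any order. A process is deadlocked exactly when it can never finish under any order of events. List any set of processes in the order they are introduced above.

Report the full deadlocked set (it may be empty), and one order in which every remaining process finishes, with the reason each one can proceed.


Deadlocked: J2, J9 and J6.
Key observation: along J2 -> J9 -> J2, each member waits on what the next one holds — a deadlock; J6 is caught in further circular waits.
One completion order for the rest: J5, J7, J8.
Check, step by step:
  run J5 (it waits on nothing); releases L1 and L6
  J7: everything it awaited (L1) is free; runs, freeing L9 and L16
  J8: everything it awaited (L1 and L16) is free; runs, freeing L19


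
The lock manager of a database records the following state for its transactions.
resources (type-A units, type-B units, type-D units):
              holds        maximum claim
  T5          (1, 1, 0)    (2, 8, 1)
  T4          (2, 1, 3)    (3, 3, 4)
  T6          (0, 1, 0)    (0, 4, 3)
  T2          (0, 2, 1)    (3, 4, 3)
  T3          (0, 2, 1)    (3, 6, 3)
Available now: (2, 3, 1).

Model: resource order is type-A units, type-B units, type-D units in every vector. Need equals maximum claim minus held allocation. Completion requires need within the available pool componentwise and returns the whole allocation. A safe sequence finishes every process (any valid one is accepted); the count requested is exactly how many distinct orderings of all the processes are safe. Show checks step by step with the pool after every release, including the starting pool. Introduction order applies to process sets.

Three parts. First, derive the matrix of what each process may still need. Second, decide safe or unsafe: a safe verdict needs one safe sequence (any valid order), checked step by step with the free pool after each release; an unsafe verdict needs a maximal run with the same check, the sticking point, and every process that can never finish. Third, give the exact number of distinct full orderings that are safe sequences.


(1) Remaining need (order type-A units, type-B units, type-D units):
  T5: (1, 7, 1)
  T4: (1, 2, 1)
  T6: (0, 3, 3)
  T2: (3, 2, 2)
  T3: (3, 4, 2)
(2) The state is SAFE; one workable sequence: T4, T2, T6, T5, T3.
Key observation: the order's first zero-slack moment is T4 ((1, 2, 1) needed, (2, 3, 1) free — a requested resource with nothing to spare).
Verifying each step:
  pool = (2, 3, 1)
  T4: need (1, 2, 1) fits (2, 3, 1); releases (2, 1, 3), pool now (4, 4, 4)
  T2: need (3, 2, 2) fits (4, 4, 4); releases (0, 2, 1), pool now (4, 6, 5)
  T6: need (0, 3, 3) fits (4, 6, 5); releases (0, 1, 0), pool now (4, 7, 5)
  T5: need (1, 7, 1) fits (4, 7, 5); releases (1, 1, 0), pool now (5, 8, 5)
  T3: need (3, 4, 2) fits (5, 8, 5); releases (0, 2, 1), pool now (5, 10, 6)
(3) Exactly 12 of the possible complete orderings are safe sequences.


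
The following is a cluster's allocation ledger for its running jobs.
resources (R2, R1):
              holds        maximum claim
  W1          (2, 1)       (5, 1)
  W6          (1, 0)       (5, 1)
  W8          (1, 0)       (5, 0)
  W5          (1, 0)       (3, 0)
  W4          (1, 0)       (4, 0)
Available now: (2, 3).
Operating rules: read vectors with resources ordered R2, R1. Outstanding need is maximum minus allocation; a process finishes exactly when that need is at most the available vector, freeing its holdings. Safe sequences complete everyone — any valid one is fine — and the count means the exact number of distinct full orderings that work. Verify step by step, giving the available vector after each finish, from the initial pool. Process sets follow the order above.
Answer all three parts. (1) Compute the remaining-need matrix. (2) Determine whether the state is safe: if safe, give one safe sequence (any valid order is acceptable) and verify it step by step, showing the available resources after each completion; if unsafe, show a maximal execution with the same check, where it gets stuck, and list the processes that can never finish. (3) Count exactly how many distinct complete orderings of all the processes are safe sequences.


(1) Need matrix, components ordered R2, R1:
  W1: (3, 0)
  W6: (4, 1)
  W8: (4, 0)
  W5: (2, 0)
  W4: (3, 0)
(2) SAFE, for example via the order W5, W1, W6, W8, W4.
Key observation: reading the order forward, W5 is the first process whose need (2, 0) meets the free pool (2, 3) exactly on a resource it requests.
Walking it through:
  pool = (2, 3)
  W5 needs (2, 0) <= (2, 3) -> finishes; pool += (1, 0) = (3, 3)
  W1 needs (3, 0) <= (3, 3) -> finishes; pool += (2, 1) = (5, 4)
  W6 needs (4, 1) <= (5, 4) -> finishes; pool += (1, 0) = (6, 4)
  W8 needs (4, 0) <= (6, 4) -> finishes; pool += (1, 0) = (7, 4)
  W4 needs (3, 0) <= (7, 4) -> finishes; pool += (1, 0) = (8, 4)
(3) The exact count: 12 of the possible complete orderings are safe sequences.


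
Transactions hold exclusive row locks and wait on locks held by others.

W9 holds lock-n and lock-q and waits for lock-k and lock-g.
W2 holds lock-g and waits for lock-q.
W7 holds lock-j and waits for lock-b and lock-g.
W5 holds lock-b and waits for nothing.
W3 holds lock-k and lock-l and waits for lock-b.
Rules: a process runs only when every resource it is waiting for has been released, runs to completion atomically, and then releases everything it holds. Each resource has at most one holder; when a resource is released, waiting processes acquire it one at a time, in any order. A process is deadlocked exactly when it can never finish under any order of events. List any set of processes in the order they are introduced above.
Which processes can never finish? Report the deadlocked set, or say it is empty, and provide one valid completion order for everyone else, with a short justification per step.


The deadlocked set is W9, W2 and W7.
Key observation: the waits loop around W9 -> W2 -> W9 with no way out; W7 waits into the deadlock from upstream.
A valid finishing order for the others: W5, W3.
Verifying each step:
  run W5 (it waits on nothing); releases lock-b
  W3: everything it awaited (lock-b) is free; runs, freeing lock-k and lock-l


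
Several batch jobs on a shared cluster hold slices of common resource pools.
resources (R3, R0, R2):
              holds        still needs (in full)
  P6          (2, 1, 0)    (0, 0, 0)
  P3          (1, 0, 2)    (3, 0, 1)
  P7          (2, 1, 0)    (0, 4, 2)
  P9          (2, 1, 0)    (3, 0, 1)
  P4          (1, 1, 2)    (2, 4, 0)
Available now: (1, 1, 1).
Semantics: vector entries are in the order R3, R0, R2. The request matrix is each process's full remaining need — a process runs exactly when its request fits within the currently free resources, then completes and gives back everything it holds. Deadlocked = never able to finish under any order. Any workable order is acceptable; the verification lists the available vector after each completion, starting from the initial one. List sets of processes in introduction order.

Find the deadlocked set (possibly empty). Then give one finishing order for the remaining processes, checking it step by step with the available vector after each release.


The deadlocked set is P7 and P4.
Key observation: no order helps: past P6, P3, P9, the free pool tops out at (6, 3, 3), below what each blocked process needs in R0.
One completion order for the rest: P6, P3, P9. Walking it through:
  pool = (1, 1, 1)
  P6 needs (0, 0, 0) <= (1, 1, 1) -> finishes; pool += (2, 1, 0) = (3, 2, 1)
  P3 needs (3, 0, 1) <= (3, 2, 1) -> finishes; pool += (1, 0, 2) = (4, 2, 3)
  P9 needs (3, 0, 1) <= (4, 2, 3) -> finishes; pool += (2, 1, 0) = (6, 3, 3)
The stuck group stays short no matter what:
  P7 cannot run: need (0, 4, 2) vs free (6, 3, 3) (insufficient R0)
  P4 cannot run: need (2, 4, 0) vs free (6, 3, 3) (insufficient R0)


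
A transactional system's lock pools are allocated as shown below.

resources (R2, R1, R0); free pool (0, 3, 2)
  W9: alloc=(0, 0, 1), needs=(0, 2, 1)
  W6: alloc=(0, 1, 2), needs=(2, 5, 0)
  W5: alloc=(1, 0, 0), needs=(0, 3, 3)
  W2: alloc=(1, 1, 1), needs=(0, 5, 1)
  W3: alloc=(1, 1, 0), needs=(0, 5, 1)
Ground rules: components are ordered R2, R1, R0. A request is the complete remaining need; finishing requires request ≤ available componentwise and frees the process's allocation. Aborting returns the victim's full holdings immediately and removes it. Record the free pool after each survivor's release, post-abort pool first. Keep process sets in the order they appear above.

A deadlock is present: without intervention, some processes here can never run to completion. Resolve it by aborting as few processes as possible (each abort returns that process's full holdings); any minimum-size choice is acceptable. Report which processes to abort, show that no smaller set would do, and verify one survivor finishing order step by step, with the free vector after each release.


Minimum abort set: W6 and W2.
Key observation: no ordering could ever have run W3 before the abort of W6 and W2; with (1, 2, 3) back in the pool it fits at step 3.
No one abort is enough; case by case: W9 alone leaves W6 blocked (short on R2 and R1); W6 alone leaves W2 blocked (short on R1); W5 alone leaves W6 blocked (short on R2 and R1); W2 alone leaves W6 blocked (short on R1); W3 alone leaves W6 blocked (short on R1).
The survivors complete as W5, W9, W3. Step-by-step check (starting from the post-abort pool):
  pool = (1, 5, 5)
  W5 needs (0, 3, 3) <= (1, 5, 5) -> finishes; pool += (1, 0, 0) = (2, 5, 5)
  W9 needs (0, 2, 1) <= (2, 5, 5) -> finishes; pool += (0, 0, 1) = (2, 5, 6)
  W3 needs (0, 5, 1) <= (2, 5, 6) -> finishes; pool += (1, 1, 0) = (3, 6, 6)


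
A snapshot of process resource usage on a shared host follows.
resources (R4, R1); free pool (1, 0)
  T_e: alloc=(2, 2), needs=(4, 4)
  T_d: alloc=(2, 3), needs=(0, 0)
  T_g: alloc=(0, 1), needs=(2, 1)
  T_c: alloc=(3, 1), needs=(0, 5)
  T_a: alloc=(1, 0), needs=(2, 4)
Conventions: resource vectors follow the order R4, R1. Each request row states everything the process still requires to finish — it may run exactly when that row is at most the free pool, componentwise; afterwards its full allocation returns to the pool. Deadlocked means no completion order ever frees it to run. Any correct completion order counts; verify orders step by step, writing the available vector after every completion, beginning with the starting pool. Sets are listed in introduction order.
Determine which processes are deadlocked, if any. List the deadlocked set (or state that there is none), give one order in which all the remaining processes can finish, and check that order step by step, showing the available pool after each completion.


No process is deadlocked.
Key observation: starting with T_d, each completion frees enough for the next — no one is permanently blocked.
One completion order for the rest: T_d, T_g, T_a, T_e, T_c. Step-by-step check:
  pool = (1, 0)
  run T_d (needs (0, 0), free (1, 0)); after release of (2, 3) the pool is (3, 3)
  run T_g (needs (2, 1), free (3, 3)); after release of (0, 1) the pool is (3, 4)
  run T_a (needs (2, 4), free (3, 4)); after release of (1, 0) the pool is (4, 4)
  run T_e (needs (4, 4), free (4, 4)); after release of (2, 2) the pool is (6, 6)
  run T_c (needs (0, 5), free (6, 6)); after release of (3, 1) the pool is (9, 7)


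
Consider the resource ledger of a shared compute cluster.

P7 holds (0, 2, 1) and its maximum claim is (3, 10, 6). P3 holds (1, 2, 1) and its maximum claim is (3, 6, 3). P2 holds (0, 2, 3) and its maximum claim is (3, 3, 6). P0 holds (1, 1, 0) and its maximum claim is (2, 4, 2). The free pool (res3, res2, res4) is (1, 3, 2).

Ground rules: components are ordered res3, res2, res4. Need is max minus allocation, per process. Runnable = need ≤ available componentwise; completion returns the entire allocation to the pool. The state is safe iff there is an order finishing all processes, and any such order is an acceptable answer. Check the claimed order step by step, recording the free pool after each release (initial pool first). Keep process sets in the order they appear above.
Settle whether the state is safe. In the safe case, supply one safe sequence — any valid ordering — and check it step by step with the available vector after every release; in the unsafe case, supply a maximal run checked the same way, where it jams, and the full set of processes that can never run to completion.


SAFE. One safe sequence: P0, P3, P2, P7.
Key observation: at P0 the run first touches a limit — (1, 3, 2) against (1, 3, 2), exact on a resource it actually requests.
Walking it through:
  pool = (1, 3, 2)
  P0 needs (1, 3, 2) <= (1, 3, 2) -> finishes; pool += (1, 1, 0) = (2, 4, 2)
  P3 needs (2, 4, 2) <= (2, 4, 2) -> finishes; pool += (1, 2, 1) = (3, 6, 3)
  P2 needs (3, 1, 3) <= (3, 6, 3) -> finishes; pool += (0, 2, 3) = (3, 8, 6)
  P7 needs (3, 8, 5) <= (3, 8, 6) -> finishes; pool += (0, 2, 1) = (3, 10, 7)


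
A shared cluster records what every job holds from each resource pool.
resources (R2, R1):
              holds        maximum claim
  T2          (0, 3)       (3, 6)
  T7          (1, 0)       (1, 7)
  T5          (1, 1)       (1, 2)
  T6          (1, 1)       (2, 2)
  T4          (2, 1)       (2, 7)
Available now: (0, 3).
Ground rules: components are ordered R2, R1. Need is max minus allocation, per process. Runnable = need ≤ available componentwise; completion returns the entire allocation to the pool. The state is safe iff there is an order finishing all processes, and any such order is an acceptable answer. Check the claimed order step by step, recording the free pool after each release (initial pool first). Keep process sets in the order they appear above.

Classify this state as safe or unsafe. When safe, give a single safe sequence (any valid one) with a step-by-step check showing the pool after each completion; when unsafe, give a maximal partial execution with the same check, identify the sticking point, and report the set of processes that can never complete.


The state is UNSAFE.
Key observation: after T5, T6 the pool peaks at (2, 5), and each blocked process is short somewhere: T2 on R2; T7 on R1; T4 on R1.
Going as far as possible: T5, T6; after that, nothing fits. Step-by-step check:
  pool = (0, 3)
  T5: need (0, 1) fits (0, 3); releases (1, 1), pool now (1, 4)
  T6: need (1, 1) fits (1, 4); releases (1, 1), pool now (2, 5)
  blocked: T2 wants (3, 3), pool (2, 5) — not enough R2
  blocked: T7 wants (0, 7), pool (2, 5) — not enough R1
  blocked: T4 wants (0, 6), pool (2, 5) — not enough R1
Permanently blocked: T2, T7 and T4.


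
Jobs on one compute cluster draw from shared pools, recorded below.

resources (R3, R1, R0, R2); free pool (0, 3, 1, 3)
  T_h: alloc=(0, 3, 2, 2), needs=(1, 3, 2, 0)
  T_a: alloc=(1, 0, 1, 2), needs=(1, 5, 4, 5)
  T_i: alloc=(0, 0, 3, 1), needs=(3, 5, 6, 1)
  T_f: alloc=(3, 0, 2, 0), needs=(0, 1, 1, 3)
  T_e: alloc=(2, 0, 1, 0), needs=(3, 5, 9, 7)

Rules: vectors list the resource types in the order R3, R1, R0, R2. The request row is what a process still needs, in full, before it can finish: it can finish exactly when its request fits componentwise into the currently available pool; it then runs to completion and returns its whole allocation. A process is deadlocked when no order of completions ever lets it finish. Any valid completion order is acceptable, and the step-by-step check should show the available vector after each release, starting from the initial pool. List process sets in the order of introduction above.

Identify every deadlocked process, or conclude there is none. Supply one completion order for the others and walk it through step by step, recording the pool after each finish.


The deadlocked set is empty.
Key observation: beginning at T_f, releases accumulate fast enough that every process eventually fits.
The rest can finish in the order T_f, T_h, T_a, T_i, T_e. Check, step by step:
  pool = (0, 3, 1, 3)
  T_f: need (0, 1, 1, 3) fits (0, 3, 1, 3); releases (3, 0, 2, 0), pool now (3, 3, 3, 3)
  T_h: need (1, 3, 2, 0) fits (3, 3, 3, 3); releases (0, 3, 2, 2), pool now (3, 6, 5, 5)
  T_a: need (1, 5, 4, 5) fits (3, 6, 5, 5); releases (1, 0, 1, 2), pool now (4, 6, 6, 7)
  T_i: need (3, 5, 6, 1) fits (4, 6, 6, 7); releases (0, 0, 3, 1), pool now (4, 6, 9, 8)
  T_e: need (3, 5, 9, 7) fits (4, 6, 9, 8); releases (2, 0, 1, 0), pool now (6, 6, 10, 8)


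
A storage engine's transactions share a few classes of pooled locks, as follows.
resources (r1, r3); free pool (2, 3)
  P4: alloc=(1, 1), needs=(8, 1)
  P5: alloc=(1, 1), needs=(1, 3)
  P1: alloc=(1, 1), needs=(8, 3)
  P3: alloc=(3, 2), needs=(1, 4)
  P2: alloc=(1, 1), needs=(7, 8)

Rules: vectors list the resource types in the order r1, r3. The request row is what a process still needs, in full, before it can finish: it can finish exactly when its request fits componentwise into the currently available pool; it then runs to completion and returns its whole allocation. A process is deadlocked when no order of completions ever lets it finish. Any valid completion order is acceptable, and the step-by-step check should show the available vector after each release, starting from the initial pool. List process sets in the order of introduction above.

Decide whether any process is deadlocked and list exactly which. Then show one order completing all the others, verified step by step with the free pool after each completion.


The deadlocked set is P4, P1 and P2.
Key observation: once P5, P3 finish, the pool peaks at (6, 6) — and every remaining process still needs more r1 than that.
One completion order for the rest: P5, P3. Walking it through:
  pool = (2, 3)
  run P5 (needs (1, 3), free (2, 3)); after release of (1, 1) the pool is (3, 4)
  run P3 (needs (1, 4), free (3, 4)); after release of (3, 2) the pool is (6, 6)
The stuck group stays short no matter what:
  blocked: P4 wants (8, 1), pool (6, 6) — not enough r1
  blocked: P1 wants (8, 3), pool (6, 6) — not enough r1
  blocked: P2 wants (7, 8), pool (6, 6) — not enough r1 and r3


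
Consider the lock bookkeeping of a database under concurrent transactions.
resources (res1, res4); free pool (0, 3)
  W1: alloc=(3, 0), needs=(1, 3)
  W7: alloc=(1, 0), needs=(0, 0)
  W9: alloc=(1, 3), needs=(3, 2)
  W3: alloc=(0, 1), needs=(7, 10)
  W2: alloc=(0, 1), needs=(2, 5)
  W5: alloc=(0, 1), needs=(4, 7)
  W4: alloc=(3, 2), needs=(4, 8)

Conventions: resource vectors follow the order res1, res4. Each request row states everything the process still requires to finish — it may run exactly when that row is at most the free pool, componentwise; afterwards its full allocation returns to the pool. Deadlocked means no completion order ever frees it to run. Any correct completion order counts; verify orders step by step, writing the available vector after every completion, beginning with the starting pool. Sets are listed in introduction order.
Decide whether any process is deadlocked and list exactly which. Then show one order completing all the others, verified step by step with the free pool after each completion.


The deadlocked set is empty.
Key observation: no deadlock: W7 fits now, and the freed resources carry the rest through.
One completion order for the rest: W7, W1, W9, W2, W5, W4, W3. Step-by-step check:
  pool = (0, 3)
  W7 needs (0, 0) <= (0, 3) -> finishes; pool += (1, 0) = (1, 3)
  W1 needs (1, 3) <= (1, 3) -> finishes; pool += (3, 0) = (4, 3)
  W9 needs (3, 2) <= (4, 3) -> finishes; pool += (1, 3) = (5, 6)
  W2 needs (2, 5) <= (5, 6) -> finishes; pool += (0, 1) = (5, 7)
  W5 needs (4, 7) <= (5, 7) -> finishes; pool += (0, 1) = (5, 8)
  W4 needs (4, 8) <= (5, 8) -> finishes; pool += (3, 2) = (8, 10)
  W3 needs (7, 10) <= (8, 10) -> finishes; pool += (0, 1) = (8, 11)


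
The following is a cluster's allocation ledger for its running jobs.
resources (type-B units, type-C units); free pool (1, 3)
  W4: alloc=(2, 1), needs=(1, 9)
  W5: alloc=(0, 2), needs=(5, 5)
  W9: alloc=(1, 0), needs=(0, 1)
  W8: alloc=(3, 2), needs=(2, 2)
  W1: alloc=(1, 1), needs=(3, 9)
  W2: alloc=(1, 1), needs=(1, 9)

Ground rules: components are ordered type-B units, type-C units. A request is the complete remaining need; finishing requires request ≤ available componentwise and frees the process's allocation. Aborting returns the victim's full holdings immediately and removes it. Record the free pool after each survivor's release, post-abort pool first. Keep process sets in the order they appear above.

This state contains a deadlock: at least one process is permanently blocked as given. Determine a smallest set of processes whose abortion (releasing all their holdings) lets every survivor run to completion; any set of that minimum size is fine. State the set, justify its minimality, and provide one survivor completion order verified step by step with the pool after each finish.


Abort W1 and W2.
Key observation: W4 had no path to completion before; after the abort of W1 and W2 ((2, 2) returned), step 3 is where it fits.
No one abort is enough; case by case: W4 alone leaves W1 blocked (short on type-C units); W5 alone leaves W4 blocked (short on type-C units); W9 alone leaves W4 blocked (short on type-C units); W8 alone leaves W4 blocked (short on type-C units); W1 alone leaves W4 blocked (short on type-C units); W2 alone leaves W4 blocked (short on type-C units).
Survivors finish in the order: W8, W5, W4, W9. Verifying each step (pool after the aborts first):
  pool = (3, 5)
  run W8 (needs (2, 2), free (3, 5)); after release of (3, 2) the pool is (6, 7)
  run W5 (needs (5, 5), free (6, 7)); after release of (0, 2) the pool is (6, 9)
  run W4 (needs (1, 9), free (6, 9)); after release of (2, 1) the pool is (8, 10)
  run W9 (needs (0, 1), free (8, 10)); after release of (1, 0) the pool is (9, 10)


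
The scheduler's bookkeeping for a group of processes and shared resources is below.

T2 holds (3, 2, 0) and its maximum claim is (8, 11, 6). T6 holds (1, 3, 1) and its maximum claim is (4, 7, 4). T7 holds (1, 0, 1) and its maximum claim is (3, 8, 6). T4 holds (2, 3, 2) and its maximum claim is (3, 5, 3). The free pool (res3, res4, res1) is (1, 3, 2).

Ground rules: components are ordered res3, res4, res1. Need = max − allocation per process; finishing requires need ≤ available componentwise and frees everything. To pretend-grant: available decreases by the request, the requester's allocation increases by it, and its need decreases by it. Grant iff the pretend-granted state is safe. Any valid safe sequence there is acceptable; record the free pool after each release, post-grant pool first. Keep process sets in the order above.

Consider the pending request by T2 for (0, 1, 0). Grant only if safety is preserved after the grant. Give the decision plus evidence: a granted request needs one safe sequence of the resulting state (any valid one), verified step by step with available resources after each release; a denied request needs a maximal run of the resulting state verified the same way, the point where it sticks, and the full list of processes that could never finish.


GRANT: granting preserves safety; a valid post-grant sequence is T4, T6, T7, T2.
Key observation: the grant leaves (1, 2, 2) free — enough for T4, whose release restarts the cascade.
Verifying the post-grant state step by step:
  pool = (1, 2, 2)
  T4 needs (1, 2, 1) <= (1, 2, 2) -> finishes; pool += (2, 3, 2) = (3, 5, 4)
  T6 needs (3, 4, 3) <= (3, 5, 4) -> finishes; pool += (1, 3, 1) = (4, 8, 5)
  T7 needs (2, 8, 5) <= (4, 8, 5) -> finishes; pool += (1, 0, 1) = (5, 8, 6)
  T2 needs (5, 8, 6) <= (5, 8, 6) -> finishes; pool += (3, 3, 0) = (8, 11, 6)


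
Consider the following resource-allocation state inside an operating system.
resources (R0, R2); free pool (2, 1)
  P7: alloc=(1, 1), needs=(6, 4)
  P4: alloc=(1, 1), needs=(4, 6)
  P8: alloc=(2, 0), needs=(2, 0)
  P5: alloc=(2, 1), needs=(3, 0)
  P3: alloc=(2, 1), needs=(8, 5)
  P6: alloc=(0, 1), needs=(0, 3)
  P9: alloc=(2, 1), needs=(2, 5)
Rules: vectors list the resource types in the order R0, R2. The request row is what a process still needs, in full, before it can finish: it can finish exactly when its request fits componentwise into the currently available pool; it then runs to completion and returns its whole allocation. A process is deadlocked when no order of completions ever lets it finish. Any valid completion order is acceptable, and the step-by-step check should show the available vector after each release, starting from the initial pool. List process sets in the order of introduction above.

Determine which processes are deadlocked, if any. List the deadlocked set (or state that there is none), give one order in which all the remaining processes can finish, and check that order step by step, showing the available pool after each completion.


Deadlocked: P7, P4, P3, P6 and P9.
Key observation: after P8, P5 complete, (6, 2) is the best the pool ever gets, yet each leftover process wants more R2.
A valid finishing order for the others: P8, P5. Verifying each step:
  pool = (2, 1)
  P8: need (2, 0) fits (2, 1); releases (2, 0), pool now (4, 1)
  P5: need (3, 0) fits (4, 1); releases (2, 1), pool now (6, 2)
The stuck group stays short no matter what:
  P7 cannot run: need (6, 4) vs free (6, 2) (insufficient R2)
  P4 cannot run: need (4, 6) vs free (6, 2) (insufficient R2)
  P3 cannot run: need (8, 5) vs free (6, 2) (insufficient R0 and R2)
  P6 cannot run: need (0, 3) vs free (6, 2) (insufficient R2)
  P9 cannot run: need (2, 5) vs free (6, 2) (insufficient R2)


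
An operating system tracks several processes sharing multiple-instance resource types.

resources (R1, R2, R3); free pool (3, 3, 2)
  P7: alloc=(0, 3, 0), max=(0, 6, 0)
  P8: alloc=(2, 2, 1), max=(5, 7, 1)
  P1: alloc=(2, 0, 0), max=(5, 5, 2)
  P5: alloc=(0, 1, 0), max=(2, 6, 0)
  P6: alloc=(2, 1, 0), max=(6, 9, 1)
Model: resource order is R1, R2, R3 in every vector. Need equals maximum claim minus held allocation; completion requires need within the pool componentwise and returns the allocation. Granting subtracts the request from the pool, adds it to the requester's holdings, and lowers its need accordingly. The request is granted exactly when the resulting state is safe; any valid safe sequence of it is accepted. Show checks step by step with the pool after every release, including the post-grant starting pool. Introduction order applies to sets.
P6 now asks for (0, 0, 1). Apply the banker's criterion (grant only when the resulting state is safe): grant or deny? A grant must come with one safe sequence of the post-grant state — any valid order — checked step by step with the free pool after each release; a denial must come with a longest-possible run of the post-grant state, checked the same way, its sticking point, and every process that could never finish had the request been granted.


GRANT. The post-grant state is safe; one safe sequence: P7, P5, P8, P6, P1.
Key observation: even at the reduced pool (3, 3, 1), P7 fits immediately, so safety survives the grant.
Check on the post-grant state, step by step:
  pool = (3, 3, 1)
  P7: need (0, 3, 0) fits (3, 3, 1); releases (0, 3, 0), pool now (3, 6, 1)
  P5: need (2, 5, 0) fits (3, 6, 1); releases (0, 1, 0), pool now (3, 7, 1)
  P8: need (3, 5, 0) fits (3, 7, 1); releases (2, 2, 1), pool now (5, 9, 2)
  P6: need (4, 8, 0) fits (5, 9, 2); releases (2, 1, 1), pool now (7, 10, 3)
  P1: need (3, 5, 2) fits (7, 10, 3); releases (2, 0, 0), pool now (9, 10, 3)


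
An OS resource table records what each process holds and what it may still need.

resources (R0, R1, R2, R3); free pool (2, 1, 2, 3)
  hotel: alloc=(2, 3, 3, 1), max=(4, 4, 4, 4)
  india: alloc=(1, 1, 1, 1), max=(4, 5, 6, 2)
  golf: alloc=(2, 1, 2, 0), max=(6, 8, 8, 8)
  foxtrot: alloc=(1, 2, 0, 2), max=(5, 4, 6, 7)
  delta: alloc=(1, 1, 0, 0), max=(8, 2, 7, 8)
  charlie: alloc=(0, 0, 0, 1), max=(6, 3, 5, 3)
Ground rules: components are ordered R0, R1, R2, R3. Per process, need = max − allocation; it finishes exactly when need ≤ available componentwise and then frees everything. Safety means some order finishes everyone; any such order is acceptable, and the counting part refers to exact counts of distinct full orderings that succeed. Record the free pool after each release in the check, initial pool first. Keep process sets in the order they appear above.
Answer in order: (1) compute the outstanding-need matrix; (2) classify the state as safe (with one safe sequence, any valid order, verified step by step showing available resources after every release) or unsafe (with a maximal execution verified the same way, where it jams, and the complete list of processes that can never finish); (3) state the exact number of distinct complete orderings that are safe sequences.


(1) Need matrix, components ordered R0, R1, R2, R3:
  hotel: (2, 1, 1, 3)
  india: (3, 4, 5, 1)
  golf: (4, 7, 6, 8)
  foxtrot: (4, 2, 6, 5)
  delta: (7, 1, 7, 8)
  charlie: (6, 3, 5, 2)
(2) SAFE. One safe sequence: hotel, india, foxtrot, charlie, golf, delta.
Key observation: hotel is the earliest step where a requested resource binds exactly: need (2, 1, 1, 3), pool (2, 1, 2, 3) at its turn.
Verifying each step:
  pool = (2, 1, 2, 3)
  hotel: need (2, 1, 1, 3) fits (2, 1, 2, 3); releases (2, 3, 3, 1), pool now (4, 4, 5, 4)
  india: need (3, 4, 5, 1) fits (4, 4, 5, 4); releases (1, 1, 1, 1), pool now (5, 5, 6, 5)
  foxtrot: need (4, 2, 6, 5) fits (5, 5, 6, 5); releases (1, 2, 0, 2), pool now (6, 7, 6, 7)
  charlie: need (6, 3, 5, 2) fits (6, 7, 6, 7); releases (0, 0, 0, 1), pool now (6, 7, 6, 8)
  golf: need (4, 7, 6, 8) fits (6, 7, 6, 8); releases (2, 1, 2, 0), pool now (8, 8, 8, 8)
  delta: need (7, 1, 7, 8) fits (8, 8, 8, 8); releases (1, 1, 0, 0), pool now (9, 9, 8, 8)
(3) Precisely 1 of the possible complete orderings is a safe sequence.


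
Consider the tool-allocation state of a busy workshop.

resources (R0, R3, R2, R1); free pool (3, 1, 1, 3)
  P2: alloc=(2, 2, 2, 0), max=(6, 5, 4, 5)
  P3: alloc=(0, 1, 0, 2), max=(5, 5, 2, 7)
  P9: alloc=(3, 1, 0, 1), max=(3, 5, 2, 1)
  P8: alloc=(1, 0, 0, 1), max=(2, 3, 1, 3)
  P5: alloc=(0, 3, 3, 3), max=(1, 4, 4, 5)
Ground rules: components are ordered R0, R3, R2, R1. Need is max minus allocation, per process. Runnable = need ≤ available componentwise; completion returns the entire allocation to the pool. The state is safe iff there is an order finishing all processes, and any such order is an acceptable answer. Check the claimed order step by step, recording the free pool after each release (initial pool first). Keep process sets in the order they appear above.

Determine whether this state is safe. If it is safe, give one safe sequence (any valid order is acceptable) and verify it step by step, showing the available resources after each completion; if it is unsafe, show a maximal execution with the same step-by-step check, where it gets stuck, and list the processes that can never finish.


The state is SAFE; one workable sequence: P5, P8, P2, P9, P3.
Key observation: the first exact fit in this order is P5 — it needs (1, 1, 1, 2) with (3, 1, 1, 3) free, meeting a requested resource to the last unit.
Step-by-step check:
  pool = (3, 1, 1, 3)
  P5 needs (1, 1, 1, 2) <= (3, 1, 1, 3) -> finishes; pool += (0, 3, 3, 3) = (3, 4, 4, 6)
  P8 needs (1, 3, 1, 2) <= (3, 4, 4, 6) -> finishes; pool += (1, 0, 0, 1) = (4, 4, 4, 7)
  P2 needs (4, 3, 2, 5) <= (4, 4, 4, 7) -> finishes; pool += (2, 2, 2, 0) = (6, 6, 6, 7)
  P9 needs (0, 4, 2, 0) <= (6, 6, 6, 7) -> finishes; pool += (3, 1, 0, 1) = (9, 7, 6, 8)
  P3 needs (5, 4, 2, 5) <= (9, 7, 6, 8) -> finishes; pool += (0, 1, 0, 2) = (9, 8, 6, 10)


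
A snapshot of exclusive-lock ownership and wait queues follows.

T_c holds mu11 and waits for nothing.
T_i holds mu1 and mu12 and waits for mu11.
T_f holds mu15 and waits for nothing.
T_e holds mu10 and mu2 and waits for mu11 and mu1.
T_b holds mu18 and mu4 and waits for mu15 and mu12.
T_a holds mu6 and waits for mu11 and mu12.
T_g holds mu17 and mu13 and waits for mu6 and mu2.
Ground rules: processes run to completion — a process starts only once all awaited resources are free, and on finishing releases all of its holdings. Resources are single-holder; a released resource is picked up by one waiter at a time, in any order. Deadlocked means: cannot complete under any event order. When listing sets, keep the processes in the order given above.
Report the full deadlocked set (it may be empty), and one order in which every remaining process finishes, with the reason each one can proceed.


Nothing here is deadlocked.
Key observation: there is no circular wait here — follow any chain and it reaches a process that is free to run now.
A valid finishing order for the others: T_c, T_i, T_e, T_f, T_a, T_b, T_g.
Step-by-step check:
  T_c waits on nothing -> runs at once and releases mu11
  run T_i (all its waits — mu11 — are resolved); releases mu1 and mu12
  run T_e (all its waits — mu11 and mu1 — are resolved); releases mu10 and mu2
  T_f waits on nothing -> runs at once and releases mu15
  run T_a (all its waits — mu11 and mu12 — are resolved); releases mu6
  run T_b (all its waits — mu15 and mu12 — are resolved); releases mu18 and mu4
  run T_g (all its waits — mu6 and mu2 — are resolved); releases mu17 and mu13


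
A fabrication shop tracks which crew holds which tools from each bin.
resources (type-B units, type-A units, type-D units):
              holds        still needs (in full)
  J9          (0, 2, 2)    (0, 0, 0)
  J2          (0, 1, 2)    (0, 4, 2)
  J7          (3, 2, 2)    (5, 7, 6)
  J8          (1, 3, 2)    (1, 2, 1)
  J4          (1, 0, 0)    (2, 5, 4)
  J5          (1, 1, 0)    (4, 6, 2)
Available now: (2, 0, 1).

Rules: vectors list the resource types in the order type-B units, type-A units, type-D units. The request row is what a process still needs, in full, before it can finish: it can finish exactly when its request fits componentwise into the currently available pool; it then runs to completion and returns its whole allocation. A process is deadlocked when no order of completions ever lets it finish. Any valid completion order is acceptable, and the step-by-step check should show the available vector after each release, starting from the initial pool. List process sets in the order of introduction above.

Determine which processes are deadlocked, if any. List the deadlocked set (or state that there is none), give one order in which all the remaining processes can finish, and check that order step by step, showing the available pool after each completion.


The deadlocked set is empty.
Key observation: beginning at J9, releases accumulate fast enough that every process eventually fits.
One completion order for the rest: J9, J8, J4, J2, J5, J7. Check, step by step:
  pool = (2, 0, 1)
  J9 needs (0, 0, 0) <= (2, 0, 1) -> finishes; pool += (0, 2, 2) = (2, 2, 3)
  J8 needs (1, 2, 1) <= (2, 2, 3) -> finishes; pool += (1, 3, 2) = (3, 5, 5)
  J4 needs (2, 5, 4) <= (3, 5, 5) -> finishes; pool += (1, 0, 0) = (4, 5, 5)
  J2 needs (0, 4, 2) <= (4, 5, 5) -> finishes; pool += (0, 1, 2) = (4, 6, 7)
  J5 needs (4, 6, 2) <= (4, 6, 7) -> finishes; pool += (1, 1, 0) = (5, 7, 7)
  J7 needs (5, 7, 6) <= (5, 7, 7) -> finishes; pool += (3, 2, 2) = (8, 9, 9)


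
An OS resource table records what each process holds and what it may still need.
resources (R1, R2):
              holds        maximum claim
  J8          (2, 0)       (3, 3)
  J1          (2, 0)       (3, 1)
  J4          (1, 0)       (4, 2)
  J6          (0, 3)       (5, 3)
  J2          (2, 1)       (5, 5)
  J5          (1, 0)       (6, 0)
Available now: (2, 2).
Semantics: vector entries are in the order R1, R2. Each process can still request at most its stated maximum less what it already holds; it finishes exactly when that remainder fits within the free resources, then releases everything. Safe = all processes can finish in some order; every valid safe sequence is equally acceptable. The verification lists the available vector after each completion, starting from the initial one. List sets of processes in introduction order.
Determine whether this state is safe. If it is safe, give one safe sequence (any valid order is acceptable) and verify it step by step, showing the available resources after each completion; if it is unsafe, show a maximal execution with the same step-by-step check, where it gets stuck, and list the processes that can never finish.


SAFE — a valid safe sequence is J1, J4, J6, J8, J2, J5.
Key observation: at J4 the run first touches a limit — (3, 2) against (4, 2), exact on a resource it actually requests.
Step-by-step check:
  pool = (2, 2)
  J1 needs (1, 1) <= (2, 2) -> finishes; pool += (2, 0) = (4, 2)
  J4 needs (3, 2) <= (4, 2) -> finishes; pool += (1, 0) = (5, 2)
  J6 needs (5, 0) <= (5, 2) -> finishes; pool += (0, 3) = (5, 5)
  J8 needs (1, 3) <= (5, 5) -> finishes; pool += (2, 0) = (7, 5)
  J2 needs (3, 4) <= (7, 5) -> finishes; pool += (2, 1) = (9, 6)
  J5 needs (5, 0) <= (9, 6) -> finishes; pool += (1, 0) = (10, 6)


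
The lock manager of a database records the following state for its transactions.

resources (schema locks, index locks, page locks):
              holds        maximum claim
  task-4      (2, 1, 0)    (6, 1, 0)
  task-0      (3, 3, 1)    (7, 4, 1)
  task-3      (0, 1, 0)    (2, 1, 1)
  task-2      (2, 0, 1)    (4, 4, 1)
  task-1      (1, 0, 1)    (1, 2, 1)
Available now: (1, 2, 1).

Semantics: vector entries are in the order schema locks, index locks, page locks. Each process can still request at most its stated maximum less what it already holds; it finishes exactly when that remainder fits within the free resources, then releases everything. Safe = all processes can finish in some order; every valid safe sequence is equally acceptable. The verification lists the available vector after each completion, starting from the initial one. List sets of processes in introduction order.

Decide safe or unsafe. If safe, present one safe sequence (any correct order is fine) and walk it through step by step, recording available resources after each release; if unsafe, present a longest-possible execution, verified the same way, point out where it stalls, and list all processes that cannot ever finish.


The state is UNSAFE.
Key observation: after task-1, task-3 the pool peaks at (2, 3, 2), and each blocked process is short somewhere: task-4 on schema locks; task-0 on schema locks; task-2 on index locks.
A maximal execution: task-1, task-3 — then nothing else fits. Check, step by step:
  pool = (1, 2, 1)
  task-1 needs (0, 2, 0) <= (1, 2, 1) -> finishes; pool += (1, 0, 1) = (2, 2, 2)
  task-3 needs (2, 0, 1) <= (2, 2, 2) -> finishes; pool += (0, 1, 0) = (2, 3, 2)
  task-4 cannot run: need (4, 0, 0) vs free (2, 3, 2) (insufficient schema locks)
  task-0 cannot run: need (4, 1, 0) vs free (2, 3, 2) (insufficient schema locks)
  task-2 cannot run: need (2, 4, 0) vs free (2, 3, 2) (insufficient index locks)
Never able to finish: task-4, task-0 and task-2.
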